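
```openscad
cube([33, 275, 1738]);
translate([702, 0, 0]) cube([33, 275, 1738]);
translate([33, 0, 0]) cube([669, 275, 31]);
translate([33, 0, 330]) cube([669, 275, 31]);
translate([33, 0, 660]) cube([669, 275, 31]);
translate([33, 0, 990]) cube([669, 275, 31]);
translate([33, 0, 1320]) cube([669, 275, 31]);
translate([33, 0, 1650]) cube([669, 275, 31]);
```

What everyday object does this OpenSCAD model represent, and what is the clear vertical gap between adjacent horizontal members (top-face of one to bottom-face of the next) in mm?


A bookshelf. The clear shelf gap is 299 mm.

Two tall side panels with 6 horizontal boards between them — a bookshelf. The first two shelf undersides are at z = 0 and z = 330; with shelf thickness 31, the clear gap is 330 − 0 − 31 = 299 mm.


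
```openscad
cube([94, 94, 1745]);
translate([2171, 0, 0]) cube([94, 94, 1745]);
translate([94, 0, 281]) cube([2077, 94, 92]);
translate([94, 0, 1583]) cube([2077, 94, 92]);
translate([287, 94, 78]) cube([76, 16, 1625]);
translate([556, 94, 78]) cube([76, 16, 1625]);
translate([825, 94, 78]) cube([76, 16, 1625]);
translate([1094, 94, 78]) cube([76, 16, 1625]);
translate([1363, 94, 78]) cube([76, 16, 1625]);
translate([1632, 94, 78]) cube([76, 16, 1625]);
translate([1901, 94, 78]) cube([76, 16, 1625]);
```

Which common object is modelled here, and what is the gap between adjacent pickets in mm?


A fence section. The picket gap is 193 mm.

Two posts, two rails, 7 pickets — a fence section. Span 2077 mm holds 7 pickets of 76 mm with 8 equal gaps: ⌊(2077 − 7·76) / 8⌋ = 193 mm.


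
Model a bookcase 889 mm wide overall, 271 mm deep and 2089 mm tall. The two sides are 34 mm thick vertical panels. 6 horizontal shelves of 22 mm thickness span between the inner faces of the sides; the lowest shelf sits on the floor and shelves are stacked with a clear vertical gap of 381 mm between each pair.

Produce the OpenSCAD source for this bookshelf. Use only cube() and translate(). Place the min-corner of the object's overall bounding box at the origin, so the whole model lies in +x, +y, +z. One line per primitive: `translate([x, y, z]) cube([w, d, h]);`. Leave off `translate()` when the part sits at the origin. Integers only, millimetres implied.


cube([34, 271, 2089]);
translate([855, 0, 0]) cube([34, 271, 2089]);
translate([34, 0, 0]) cube([821, 271, 22]);
translate([34, 0, 403]) cube([821, 271, 22]);
translate([34, 0, 806]) cube([821, 271, 22]);
translate([34, 0, 1209]) cube([821, 271, 22]);
translate([34, 0, 1612]) cube([821, 271, 22]);
translate([34, 0, 2015]) cube([821, 271, 22]);


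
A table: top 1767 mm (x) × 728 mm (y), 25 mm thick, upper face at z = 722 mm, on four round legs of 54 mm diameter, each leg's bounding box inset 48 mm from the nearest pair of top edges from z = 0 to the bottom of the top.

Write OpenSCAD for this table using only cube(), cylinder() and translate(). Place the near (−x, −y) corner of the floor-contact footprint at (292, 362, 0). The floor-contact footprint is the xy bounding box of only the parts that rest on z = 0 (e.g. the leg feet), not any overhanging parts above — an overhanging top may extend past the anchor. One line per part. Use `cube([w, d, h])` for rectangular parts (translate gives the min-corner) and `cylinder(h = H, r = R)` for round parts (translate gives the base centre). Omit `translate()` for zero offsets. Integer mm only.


translate([244, 314, 697]) cube([1767, 728, 25]);
translate([319, 389, 0]) cylinder(h = 697, r = 27);
translate([1936, 389, 0]) cylinder(h = 697, r = 27);
translate([319, 967, 0]) cylinder(h = 697, r = 27);
translate([1936, 967, 0]) cylinder(h = 697, r = 27);


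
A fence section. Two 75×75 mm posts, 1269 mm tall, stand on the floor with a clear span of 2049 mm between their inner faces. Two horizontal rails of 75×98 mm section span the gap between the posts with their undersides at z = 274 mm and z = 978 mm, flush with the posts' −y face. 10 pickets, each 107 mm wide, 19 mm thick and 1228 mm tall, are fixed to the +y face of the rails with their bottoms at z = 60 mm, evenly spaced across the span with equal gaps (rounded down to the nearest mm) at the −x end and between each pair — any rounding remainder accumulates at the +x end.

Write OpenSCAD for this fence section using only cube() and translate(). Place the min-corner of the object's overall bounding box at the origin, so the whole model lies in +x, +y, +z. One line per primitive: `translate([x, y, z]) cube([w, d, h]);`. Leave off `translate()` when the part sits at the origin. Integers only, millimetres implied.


cube([75, 75, 1269]);
translate([2124, 0, 0]) cube([75, 75, 1269]);
translate([75, 0, 274]) cube([2049, 75, 98]);
translate([75, 0, 978]) cube([2049, 75, 98]);
translate([164, 75, 60]) cube([107, 19, 1228]);
translate([360, 75, 60]) cube([107, 19, 1228]);
translate([556, 75, 60]) cube([107, 19, 1228]);
translate([752, 75, 60]) cube([107, 19, 1228]);
translate([948, 75, 60]) cube([107, 19, 1228]);
translate([1144, 75, 60]) cube([107, 19, 1228]);
translate([1340, 75, 60]) cube([107, 19, 1228]);
translate([1536, 75, 60]) cube([107, 19, 1228]);
translate([1732, 75, 60]) cube([107, 19, 1228]);
translate([1928, 75, 60]) cube([107, 19, 1228]);


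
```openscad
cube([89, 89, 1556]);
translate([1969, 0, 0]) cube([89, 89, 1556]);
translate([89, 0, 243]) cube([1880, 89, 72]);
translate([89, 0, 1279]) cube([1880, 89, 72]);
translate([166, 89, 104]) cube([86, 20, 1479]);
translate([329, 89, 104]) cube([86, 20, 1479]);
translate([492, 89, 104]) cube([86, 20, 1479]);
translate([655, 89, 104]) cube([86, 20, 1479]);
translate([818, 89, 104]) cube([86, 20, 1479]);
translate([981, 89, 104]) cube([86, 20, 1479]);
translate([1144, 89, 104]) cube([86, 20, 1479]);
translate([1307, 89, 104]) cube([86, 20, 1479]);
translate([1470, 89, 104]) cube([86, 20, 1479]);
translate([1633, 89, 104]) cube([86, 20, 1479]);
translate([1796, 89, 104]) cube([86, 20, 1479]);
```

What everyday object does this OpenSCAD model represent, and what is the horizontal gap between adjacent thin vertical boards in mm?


A fence section. The picket gap is 77 mm.

Two posts, two rails, 11 pickets — a fence section. Span 1880 mm holds 11 pickets of 86 mm with 12 equal gaps: ⌊(1880 − 11·86) / 12⌋ = 77 mm.


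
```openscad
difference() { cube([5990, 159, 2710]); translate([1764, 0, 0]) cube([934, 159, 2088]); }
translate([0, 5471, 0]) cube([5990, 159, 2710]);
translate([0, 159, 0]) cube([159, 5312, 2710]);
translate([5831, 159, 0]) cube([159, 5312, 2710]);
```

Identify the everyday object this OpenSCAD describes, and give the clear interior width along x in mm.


A single room. The interior width is 5672 mm.

Four walls enclosing a rectangle with a door in the front wall — a room. Outside width 5990 minus two 159 mm walls gives 5672 mm.


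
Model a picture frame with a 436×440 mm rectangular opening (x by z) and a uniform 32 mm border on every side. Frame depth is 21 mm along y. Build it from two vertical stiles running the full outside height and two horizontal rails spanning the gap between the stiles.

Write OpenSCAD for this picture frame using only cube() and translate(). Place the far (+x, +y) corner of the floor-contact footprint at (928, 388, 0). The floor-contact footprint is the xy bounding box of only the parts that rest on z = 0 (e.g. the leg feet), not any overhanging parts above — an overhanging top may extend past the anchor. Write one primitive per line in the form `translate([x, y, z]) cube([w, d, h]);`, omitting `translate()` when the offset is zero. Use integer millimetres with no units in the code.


translate([428, 367, 0]) cube([32, 21, 504]);
translate([896, 367, 0]) cube([32, 21, 504]);
translate([460, 367, 0]) cube([436, 21, 32]);
translate([460, 367, 472]) cube([436, 21, 32]);


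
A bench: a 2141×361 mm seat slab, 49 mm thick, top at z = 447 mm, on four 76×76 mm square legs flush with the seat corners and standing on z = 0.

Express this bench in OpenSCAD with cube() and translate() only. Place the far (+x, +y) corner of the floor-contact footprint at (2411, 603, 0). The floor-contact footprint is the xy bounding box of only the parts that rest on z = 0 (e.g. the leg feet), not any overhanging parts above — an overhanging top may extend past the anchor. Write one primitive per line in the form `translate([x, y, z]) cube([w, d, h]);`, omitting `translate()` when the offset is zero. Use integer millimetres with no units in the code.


translate([270, 242, 398]) cube([2141, 361, 49]);
translate([270, 242, 0]) cube([76, 76, 398]);
translate([270, 527, 0]) cube([76, 76, 398]);
translate([2335, 242, 0]) cube([76, 76, 398]);
translate([2335, 527, 0]) cube([76, 76, 398]);


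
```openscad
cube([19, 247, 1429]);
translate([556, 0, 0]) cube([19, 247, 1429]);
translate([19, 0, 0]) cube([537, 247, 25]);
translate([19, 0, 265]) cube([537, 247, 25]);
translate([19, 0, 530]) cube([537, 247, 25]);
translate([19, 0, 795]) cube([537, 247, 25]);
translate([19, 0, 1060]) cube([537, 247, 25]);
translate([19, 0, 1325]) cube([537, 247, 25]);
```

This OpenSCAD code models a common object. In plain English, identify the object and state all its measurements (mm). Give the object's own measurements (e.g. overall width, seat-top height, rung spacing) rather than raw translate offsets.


An open bookshelf. Two side panels, each 19 mm thick, 247 mm deep and 1429 mm tall, stand 575 mm apart (outside-to-outside). Between them sit 6 shelves, each 25 mm thick and 247 mm deep, spanning the full gap between the sides. The bottom shelf rests on the floor (its underside at z = 0) and the clear gap between one shelf's top and the next shelf's underside is 240 mm.


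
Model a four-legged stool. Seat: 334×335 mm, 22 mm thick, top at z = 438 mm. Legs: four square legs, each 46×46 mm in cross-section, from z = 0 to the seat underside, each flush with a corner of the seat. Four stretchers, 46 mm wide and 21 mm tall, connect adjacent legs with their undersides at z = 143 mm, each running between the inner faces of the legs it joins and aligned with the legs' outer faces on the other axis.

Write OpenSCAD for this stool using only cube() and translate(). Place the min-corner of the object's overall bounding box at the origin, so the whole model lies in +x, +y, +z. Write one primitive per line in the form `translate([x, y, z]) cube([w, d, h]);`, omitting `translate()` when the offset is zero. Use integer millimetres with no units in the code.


translate([0, 0, 416]) cube([334, 335, 22]);
cube([46, 46, 416]);
translate([288, 0, 0]) cube([46, 46, 416]);
translate([0, 289, 0]) cube([46, 46, 416]);
translate([288, 289, 0]) cube([46, 46, 416]);
translate([46, 0, 143]) cube([242, 46, 21]);
translate([46, 289, 143]) cube([242, 46, 21]);
translate([0, 46, 143]) cube([46, 243, 21]);
translate([288, 46, 143]) cube([46, 243, 21]);


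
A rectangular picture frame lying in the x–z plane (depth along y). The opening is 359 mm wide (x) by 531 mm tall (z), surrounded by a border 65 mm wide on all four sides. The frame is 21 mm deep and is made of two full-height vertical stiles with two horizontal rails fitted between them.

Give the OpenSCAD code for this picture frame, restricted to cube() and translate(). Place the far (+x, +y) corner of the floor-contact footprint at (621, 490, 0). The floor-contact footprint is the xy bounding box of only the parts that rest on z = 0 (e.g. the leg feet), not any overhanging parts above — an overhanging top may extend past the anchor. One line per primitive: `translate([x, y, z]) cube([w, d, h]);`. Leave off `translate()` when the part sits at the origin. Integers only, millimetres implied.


translate([132, 469, 0]) cube([65, 21, 661]);
translate([556, 469, 0]) cube([65, 21, 661]);
translate([197, 469, 0]) cube([359, 21, 65]);
translate([197, 469, 596]) cube([359, 21, 65]);


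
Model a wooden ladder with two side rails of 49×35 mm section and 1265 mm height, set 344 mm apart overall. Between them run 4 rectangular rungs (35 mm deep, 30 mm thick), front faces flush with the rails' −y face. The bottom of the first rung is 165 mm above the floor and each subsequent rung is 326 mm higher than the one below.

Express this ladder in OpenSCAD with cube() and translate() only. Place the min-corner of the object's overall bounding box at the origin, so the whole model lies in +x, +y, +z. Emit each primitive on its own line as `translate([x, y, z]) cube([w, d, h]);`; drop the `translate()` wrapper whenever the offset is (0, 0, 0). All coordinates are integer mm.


cube([49, 35, 1265]);
translate([295, 0, 0]) cube([49, 35, 1265]);
translate([49, 0, 165]) cube([246, 35, 30]);
translate([49, 0, 491]) cube([246, 35, 30]);
translate([49, 0, 817]) cube([246, 35, 30]);
translate([49, 0, 1143]) cube([246, 35, 30]);


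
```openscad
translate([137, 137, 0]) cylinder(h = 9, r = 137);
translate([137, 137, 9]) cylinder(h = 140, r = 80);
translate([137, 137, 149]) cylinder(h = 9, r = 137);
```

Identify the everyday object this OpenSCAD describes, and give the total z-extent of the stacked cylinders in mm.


A spool. The overall height is 158 mm.

Three coaxial cylinders, large–small–large — a spool. Two 9 mm flanges and a 140 mm core give 9 + 140 + 9 = 158 mm.


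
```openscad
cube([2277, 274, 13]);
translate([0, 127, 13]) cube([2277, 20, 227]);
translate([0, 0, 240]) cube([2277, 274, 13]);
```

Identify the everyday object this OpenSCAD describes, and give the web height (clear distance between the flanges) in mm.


An I-beam. The web height is 227 mm.

Two wide flanges with a thin centred web — an I-beam. Overall 253 mm minus two 13 mm flanges gives a web of 253 − 2·13 = 227 mm.


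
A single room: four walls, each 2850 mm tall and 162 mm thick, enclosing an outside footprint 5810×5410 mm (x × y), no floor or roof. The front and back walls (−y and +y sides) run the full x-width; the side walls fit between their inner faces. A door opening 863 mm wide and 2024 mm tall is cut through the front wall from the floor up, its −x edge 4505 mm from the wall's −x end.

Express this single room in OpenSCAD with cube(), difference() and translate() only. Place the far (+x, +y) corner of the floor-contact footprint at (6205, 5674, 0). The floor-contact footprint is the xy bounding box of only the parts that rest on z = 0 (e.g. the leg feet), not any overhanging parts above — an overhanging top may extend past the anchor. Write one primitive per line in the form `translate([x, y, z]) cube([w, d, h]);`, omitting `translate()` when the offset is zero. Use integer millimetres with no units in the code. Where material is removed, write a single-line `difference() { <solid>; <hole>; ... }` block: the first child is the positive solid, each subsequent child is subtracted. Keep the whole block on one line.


difference() { translate([395, 264, 0]) cube([5810, 162, 2850]); translate([4900, 264, 0]) cube([863, 162, 2024]); }
translate([395, 5512, 0]) cube([5810, 162, 2850]);
translate([395, 426, 0]) cube([162, 5086, 2850]);
translate([6043, 426, 0]) cube([162, 5086, 2850]);


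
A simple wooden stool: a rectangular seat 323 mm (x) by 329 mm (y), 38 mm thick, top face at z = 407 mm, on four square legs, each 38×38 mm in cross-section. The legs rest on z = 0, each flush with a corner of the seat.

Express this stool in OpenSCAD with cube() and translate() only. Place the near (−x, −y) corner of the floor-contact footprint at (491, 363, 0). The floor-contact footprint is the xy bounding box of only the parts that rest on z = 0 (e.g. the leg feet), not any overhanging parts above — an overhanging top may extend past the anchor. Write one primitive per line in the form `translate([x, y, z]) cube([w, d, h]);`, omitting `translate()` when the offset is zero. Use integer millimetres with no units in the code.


translate([491, 363, 369]) cube([323, 329, 38]);
translate([491, 363, 0]) cube([38, 38, 369]);
translate([776, 363, 0]) cube([38, 38, 369]);
translate([491, 654, 0]) cube([38, 38, 369]);
translate([776, 654, 0]) cube([38, 38, 369]);


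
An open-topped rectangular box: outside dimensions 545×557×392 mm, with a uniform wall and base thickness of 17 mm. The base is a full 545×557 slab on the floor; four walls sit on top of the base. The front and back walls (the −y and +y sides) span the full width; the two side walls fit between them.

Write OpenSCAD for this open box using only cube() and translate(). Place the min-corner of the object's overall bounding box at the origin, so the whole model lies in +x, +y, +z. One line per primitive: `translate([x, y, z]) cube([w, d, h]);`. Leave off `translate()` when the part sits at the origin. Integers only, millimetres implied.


cube([545, 557, 17]);
translate([0, 0, 17]) cube([545, 17, 375]);
translate([0, 540, 17]) cube([545, 17, 375]);
translate([0, 17, 17]) cube([17, 523, 375]);
translate([528, 17, 17]) cube([17, 523, 375]);


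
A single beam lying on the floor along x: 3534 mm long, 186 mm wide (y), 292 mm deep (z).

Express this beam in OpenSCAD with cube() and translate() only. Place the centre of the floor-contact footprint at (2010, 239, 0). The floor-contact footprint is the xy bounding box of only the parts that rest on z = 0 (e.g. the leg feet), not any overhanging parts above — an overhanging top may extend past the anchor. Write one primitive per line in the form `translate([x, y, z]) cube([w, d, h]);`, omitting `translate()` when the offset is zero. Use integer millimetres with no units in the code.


translate([243, 146, 0]) cube([3534, 186, 292]);


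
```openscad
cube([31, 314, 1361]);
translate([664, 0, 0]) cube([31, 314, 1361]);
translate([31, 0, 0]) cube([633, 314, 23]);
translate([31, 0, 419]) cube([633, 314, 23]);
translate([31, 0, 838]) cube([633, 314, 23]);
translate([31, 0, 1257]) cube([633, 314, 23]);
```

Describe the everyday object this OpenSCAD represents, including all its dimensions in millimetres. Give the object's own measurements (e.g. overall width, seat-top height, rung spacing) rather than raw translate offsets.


An open bookshelf. Two side panels, each 31 mm thick, 314 mm deep and 1361 mm tall, stand 695 mm apart (outside-to-outside). Between them sit 4 shelves, each 23 mm thick and 314 mm deep, spanning the full gap between the sides. The bottom shelf rests on the floor (its underside at z = 0) and the clear gap between one shelf's top and the next shelf's underside is 396 mm.


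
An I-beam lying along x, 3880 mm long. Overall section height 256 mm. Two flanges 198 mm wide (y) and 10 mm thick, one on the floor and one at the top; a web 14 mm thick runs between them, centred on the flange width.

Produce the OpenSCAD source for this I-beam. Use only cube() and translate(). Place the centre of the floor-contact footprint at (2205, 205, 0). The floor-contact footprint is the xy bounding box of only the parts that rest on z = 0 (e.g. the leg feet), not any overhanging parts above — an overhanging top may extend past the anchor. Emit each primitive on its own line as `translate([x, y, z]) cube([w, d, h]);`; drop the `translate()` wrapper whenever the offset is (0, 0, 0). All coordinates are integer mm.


translate([265, 106, 0]) cube([3880, 198, 10]);
translate([265, 198, 10]) cube([3880, 14, 236]);
translate([265, 106, 246]) cube([3880, 198, 10]);


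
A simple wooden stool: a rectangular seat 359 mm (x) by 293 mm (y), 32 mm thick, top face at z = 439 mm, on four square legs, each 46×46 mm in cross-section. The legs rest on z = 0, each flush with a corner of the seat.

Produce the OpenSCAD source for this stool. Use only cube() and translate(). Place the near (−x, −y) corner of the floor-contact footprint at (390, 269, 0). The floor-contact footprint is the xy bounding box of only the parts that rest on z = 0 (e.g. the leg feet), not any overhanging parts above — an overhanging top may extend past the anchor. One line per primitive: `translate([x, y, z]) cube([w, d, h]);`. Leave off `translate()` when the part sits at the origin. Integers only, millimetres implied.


translate([390, 269, 407]) cube([359, 293, 32]);
translate([390, 269, 0]) cube([46, 46, 407]);
translate([703, 269, 0]) cube([46, 46, 407]);
translate([390, 516, 0]) cube([46, 46, 407]);
translate([703, 516, 0]) cube([46, 46, 407]);


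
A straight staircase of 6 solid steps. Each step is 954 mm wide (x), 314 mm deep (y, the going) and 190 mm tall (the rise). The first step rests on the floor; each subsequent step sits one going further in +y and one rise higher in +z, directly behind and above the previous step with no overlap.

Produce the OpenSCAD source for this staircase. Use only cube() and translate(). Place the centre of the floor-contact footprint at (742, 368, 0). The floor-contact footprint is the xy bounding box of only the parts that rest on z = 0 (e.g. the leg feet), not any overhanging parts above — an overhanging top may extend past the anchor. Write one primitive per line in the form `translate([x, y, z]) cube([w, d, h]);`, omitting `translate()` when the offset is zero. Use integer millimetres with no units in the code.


translate([265, 211, 0]) cube([954, 314, 190]);
translate([265, 525, 190]) cube([954, 314, 190]);
translate([265, 839, 380]) cube([954, 314, 190]);
translate([265, 1153, 570]) cube([954, 314, 190]);
translate([265, 1467, 760]) cube([954, 314, 190]);
translate([265, 1781, 950]) cube([954, 314, 190]);


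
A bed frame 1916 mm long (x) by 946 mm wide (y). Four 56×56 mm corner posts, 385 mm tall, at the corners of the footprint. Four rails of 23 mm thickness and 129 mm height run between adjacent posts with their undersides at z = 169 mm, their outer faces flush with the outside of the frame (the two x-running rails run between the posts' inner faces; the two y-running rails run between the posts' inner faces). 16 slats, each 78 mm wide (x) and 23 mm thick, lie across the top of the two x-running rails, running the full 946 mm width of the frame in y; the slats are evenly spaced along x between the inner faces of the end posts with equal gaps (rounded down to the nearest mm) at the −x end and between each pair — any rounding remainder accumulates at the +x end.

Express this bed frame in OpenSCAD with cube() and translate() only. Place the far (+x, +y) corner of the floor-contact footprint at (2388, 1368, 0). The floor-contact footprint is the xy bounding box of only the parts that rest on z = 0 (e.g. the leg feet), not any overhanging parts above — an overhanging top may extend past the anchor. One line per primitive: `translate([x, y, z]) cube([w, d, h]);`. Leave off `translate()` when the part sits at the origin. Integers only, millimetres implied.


translate([472, 422, 0]) cube([56, 56, 385]);
translate([472, 1312, 0]) cube([56, 56, 385]);
translate([2332, 422, 0]) cube([56, 56, 385]);
translate([2332, 1312, 0]) cube([56, 56, 385]);
translate([528, 422, 169]) cube([1804, 23, 129]);
translate([528, 1345, 169]) cube([1804, 23, 129]);
translate([472, 478, 169]) cube([23, 834, 129]);
translate([2365, 478, 169]) cube([23, 834, 129]);
translate([560, 422, 298]) cube([78, 946, 23]);
translate([670, 422, 298]) cube([78, 946, 23]);
translate([780, 422, 298]) cube([78, 946, 23]);
translate([890, 422, 298]) cube([78, 946, 23]);
translate([1000, 422, 298]) cube([78, 946, 23]);
translate([1110, 422, 298]) cube([78, 946, 23]);
translate([1220, 422, 298]) cube([78, 946, 23]);
translate([1330, 422, 298]) cube([78, 946, 23]);
translate([1440, 422, 298]) cube([78, 946, 23]);
translate([1550, 422, 298]) cube([78, 946, 23]);
translate([1660, 422, 298]) cube([78, 946, 23]);
translate([1770, 422, 298]) cube([78, 946, 23]);
translate([1880, 422, 298]) cube([78, 946, 23]);
translate([1990, 422, 298]) cube([78, 946, 23]);
translate([2100, 422, 298]) cube([78, 946, 23]);
translate([2210, 422, 298]) cube([78, 946, 23]);


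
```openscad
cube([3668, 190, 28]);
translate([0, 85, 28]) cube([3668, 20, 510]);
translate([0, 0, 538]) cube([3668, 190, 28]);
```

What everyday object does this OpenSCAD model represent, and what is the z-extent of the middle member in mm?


An I-beam. The web height is 510 mm.

Two wide flanges with a thin centred web — an I-beam. Overall 566 mm minus two 28 mm flanges gives a web of 566 − 2·28 = 510 mm.


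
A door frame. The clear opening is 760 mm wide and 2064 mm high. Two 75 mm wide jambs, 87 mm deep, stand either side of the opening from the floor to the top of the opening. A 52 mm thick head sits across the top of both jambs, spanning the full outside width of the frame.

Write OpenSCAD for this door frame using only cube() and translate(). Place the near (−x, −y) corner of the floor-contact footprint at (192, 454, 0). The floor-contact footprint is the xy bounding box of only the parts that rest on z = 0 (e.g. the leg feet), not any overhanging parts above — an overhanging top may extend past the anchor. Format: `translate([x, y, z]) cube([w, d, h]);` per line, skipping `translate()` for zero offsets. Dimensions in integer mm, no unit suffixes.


translate([192, 454, 0]) cube([75, 87, 2064]);
translate([1027, 454, 0]) cube([75, 87, 2064]);
translate([192, 454, 2064]) cube([910, 87, 52]);


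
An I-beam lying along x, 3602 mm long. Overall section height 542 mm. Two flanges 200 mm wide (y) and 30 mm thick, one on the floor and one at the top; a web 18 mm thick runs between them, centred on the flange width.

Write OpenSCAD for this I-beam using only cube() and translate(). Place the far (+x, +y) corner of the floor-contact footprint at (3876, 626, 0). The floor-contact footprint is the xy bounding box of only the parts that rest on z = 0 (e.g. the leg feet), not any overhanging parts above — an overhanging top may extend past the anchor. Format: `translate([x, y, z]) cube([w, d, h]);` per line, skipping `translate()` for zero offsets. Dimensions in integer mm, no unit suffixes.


translate([274, 426, 0]) cube([3602, 200, 30]);
translate([274, 517, 30]) cube([3602, 18, 482]);
translate([274, 426, 512]) cube([3602, 200, 30]);


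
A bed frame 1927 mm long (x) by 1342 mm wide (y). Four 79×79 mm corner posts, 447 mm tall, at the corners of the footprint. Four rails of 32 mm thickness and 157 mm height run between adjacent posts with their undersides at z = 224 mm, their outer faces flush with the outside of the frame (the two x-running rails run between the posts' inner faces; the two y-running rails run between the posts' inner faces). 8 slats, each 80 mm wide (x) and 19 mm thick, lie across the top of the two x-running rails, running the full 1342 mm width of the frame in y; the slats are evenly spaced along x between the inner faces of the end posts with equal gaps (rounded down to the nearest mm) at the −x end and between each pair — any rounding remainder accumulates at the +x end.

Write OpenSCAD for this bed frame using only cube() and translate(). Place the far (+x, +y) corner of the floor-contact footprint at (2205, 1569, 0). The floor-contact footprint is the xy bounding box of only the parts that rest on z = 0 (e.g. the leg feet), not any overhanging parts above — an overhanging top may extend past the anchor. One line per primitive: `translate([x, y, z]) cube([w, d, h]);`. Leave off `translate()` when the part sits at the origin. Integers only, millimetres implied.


// slat z = rail_z + rail_h = 224 + 157 = 381
// slat gap = ⌊(1769 − 8·80) / 9⌋ = 125
translate([278, 227, 0]) cube([79, 79, 447]);
translate([278, 1490, 0]) cube([79, 79, 447]);
translate([2126, 227, 0]) cube([79, 79, 447]);
translate([2126, 1490, 0]) cube([79, 79, 447]);
translate([357, 227, 224]) cube([1769, 32, 157]);
translate([357, 1537, 224]) cube([1769, 32, 157]);
translate([278, 306, 224]) cube([32, 1184, 157]);
translate([2173, 306, 224]) cube([32, 1184, 157]);
translate([482, 227, 381]) cube([80, 1342, 19]);
translate([687, 227, 381]) cube([80, 1342, 19]);
translate([892, 227, 381]) cube([80, 1342, 19]);
translate([1097, 227, 381]) cube([80, 1342, 19]);
translate([1302, 227, 381]) cube([80, 1342, 19]);
translate([1507, 227, 381]) cube([80, 1342, 19]);
translate([1712, 227, 381]) cube([80, 1342, 19]);
translate([1917, 227, 381]) cube([80, 1342, 19]);


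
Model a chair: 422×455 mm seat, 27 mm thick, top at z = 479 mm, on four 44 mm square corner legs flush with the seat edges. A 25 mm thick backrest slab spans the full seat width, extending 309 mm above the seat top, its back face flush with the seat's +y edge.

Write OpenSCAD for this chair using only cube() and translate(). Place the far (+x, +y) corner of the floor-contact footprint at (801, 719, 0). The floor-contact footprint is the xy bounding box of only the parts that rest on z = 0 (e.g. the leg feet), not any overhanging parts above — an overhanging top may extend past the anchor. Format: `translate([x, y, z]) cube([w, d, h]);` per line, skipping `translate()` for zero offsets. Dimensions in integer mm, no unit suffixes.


translate([379, 264, 452]) cube([422, 455, 27]);
translate([379, 264, 0]) cube([44, 44, 452]);
translate([757, 264, 0]) cube([44, 44, 452]);
translate([379, 675, 0]) cube([44, 44, 452]);
translate([757, 675, 0]) cube([44, 44, 452]);
translate([379, 694, 479]) cube([422, 25, 309]);


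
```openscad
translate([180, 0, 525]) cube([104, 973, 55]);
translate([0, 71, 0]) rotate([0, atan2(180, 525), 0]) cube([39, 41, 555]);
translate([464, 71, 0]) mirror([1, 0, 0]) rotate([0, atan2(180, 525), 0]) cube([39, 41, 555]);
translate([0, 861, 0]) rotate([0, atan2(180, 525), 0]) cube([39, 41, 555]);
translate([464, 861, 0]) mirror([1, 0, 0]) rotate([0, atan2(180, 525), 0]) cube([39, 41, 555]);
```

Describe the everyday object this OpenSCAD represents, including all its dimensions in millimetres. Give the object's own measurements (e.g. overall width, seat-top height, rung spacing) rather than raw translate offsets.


A sawhorse. A 104×973×55 mm beam (x, y, z) sits on two A-frame leg pairs. Each pair is two raked legs of 39×41 mm section (41 mm along y) splaying symmetrically in x. Each leg rises 525 mm vertically over 180 mm of horizontal reach and is 555 mm long along its own axis. Every leg's outer bottom edge rests on the floor and its outer top edge meets a bottom edge of the beam — the left legs (tilting toward +x) meet the beam's −x bottom edge, the right legs (their mirror images, tilting toward −x) meet its +x bottom edge — so the leg tops tuck under the beam, the beam's underside is 525 mm above the floor, and the feet are 464 mm apart outside-to-outside with the beam centred between them. The two leg pairs are set in 71 mm from either end of the beam.


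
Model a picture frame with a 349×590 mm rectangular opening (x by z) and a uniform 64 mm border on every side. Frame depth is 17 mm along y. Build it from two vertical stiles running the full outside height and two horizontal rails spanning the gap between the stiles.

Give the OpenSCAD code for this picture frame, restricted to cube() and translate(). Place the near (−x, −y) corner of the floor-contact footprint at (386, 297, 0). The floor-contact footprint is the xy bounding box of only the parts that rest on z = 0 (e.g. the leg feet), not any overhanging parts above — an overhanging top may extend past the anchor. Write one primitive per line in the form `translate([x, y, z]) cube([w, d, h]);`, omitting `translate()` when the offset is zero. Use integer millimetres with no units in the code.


translate([386, 297, 0]) cube([64, 17, 718]);
translate([799, 297, 0]) cube([64, 17, 718]);
translate([450, 297, 0]) cube([349, 17, 64]);
translate([450, 297, 654]) cube([349, 17, 64]);


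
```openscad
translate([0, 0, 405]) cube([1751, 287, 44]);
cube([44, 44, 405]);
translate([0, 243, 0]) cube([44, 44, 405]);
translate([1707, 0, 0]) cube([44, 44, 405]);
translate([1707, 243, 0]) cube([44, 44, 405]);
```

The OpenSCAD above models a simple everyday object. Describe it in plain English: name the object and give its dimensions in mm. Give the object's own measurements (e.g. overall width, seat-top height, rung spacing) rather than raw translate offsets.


A bench: a 1751×287 mm seat slab, 44 mm thick, top at z = 449 mm, on four 44×44 mm square legs flush with the seat corners and standing on z = 0.


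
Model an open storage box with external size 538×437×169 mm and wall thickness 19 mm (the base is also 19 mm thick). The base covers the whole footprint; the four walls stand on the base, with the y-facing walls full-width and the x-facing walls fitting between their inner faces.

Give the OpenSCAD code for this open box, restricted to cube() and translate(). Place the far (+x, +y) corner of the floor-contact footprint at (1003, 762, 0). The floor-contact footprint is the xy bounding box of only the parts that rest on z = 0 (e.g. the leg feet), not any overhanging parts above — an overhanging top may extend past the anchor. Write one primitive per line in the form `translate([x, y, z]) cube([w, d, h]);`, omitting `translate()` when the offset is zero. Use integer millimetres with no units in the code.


translate([465, 325, 0]) cube([538, 437, 19]);
translate([465, 325, 19]) cube([538, 19, 150]);
translate([465, 743, 19]) cube([538, 19, 150]);
translate([465, 344, 19]) cube([19, 399, 150]);
translate([984, 344, 19]) cube([19, 399, 150]);


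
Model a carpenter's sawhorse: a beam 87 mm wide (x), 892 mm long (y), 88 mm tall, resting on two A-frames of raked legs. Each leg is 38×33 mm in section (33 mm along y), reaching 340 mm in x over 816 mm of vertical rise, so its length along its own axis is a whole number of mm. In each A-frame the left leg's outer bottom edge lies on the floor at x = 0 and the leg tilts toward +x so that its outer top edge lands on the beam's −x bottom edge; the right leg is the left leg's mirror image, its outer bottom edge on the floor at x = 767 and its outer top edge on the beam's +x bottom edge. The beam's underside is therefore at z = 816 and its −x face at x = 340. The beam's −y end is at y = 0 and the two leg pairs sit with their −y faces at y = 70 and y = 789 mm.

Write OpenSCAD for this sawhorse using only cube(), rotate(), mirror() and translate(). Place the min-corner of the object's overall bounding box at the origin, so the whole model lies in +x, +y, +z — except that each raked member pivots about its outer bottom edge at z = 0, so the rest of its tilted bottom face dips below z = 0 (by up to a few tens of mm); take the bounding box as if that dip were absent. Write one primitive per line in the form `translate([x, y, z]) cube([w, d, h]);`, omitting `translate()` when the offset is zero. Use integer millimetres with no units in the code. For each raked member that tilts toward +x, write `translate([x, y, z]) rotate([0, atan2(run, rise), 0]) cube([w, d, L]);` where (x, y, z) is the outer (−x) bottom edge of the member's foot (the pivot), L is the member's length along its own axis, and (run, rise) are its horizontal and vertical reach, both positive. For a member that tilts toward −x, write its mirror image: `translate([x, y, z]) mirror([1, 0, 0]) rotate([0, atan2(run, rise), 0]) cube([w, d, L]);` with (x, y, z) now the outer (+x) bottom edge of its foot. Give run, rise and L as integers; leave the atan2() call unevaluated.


// leg length = √(340² + 816²) = 884
// right-leg outer foot x = 2·340 + 87 = 767
// beam min-corner = (340, 0, 816)
translate([340, 0, 816]) cube([87, 892, 88]);
translate([0, 70, 0]) rotate([0, atan2(340, 816), 0]) cube([38, 33, 884]);
translate([767, 70, 0]) mirror([1, 0, 0]) rotate([0, atan2(340, 816), 0]) cube([38, 33, 884]);
translate([0, 789, 0]) rotate([0, atan2(340, 816), 0]) cube([38, 33, 884]);
translate([767, 789, 0]) mirror([1, 0, 0]) rotate([0, atan2(340, 816), 0]) cube([38, 33, 884]);


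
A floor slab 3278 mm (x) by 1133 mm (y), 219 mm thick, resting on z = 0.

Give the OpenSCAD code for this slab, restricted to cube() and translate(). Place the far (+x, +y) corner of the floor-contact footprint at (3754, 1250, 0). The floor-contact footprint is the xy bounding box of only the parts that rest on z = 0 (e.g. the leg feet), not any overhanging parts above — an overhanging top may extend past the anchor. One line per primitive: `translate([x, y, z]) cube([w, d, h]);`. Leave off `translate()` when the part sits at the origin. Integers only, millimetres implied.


translate([476, 117, 0]) cube([3278, 1133, 219]);


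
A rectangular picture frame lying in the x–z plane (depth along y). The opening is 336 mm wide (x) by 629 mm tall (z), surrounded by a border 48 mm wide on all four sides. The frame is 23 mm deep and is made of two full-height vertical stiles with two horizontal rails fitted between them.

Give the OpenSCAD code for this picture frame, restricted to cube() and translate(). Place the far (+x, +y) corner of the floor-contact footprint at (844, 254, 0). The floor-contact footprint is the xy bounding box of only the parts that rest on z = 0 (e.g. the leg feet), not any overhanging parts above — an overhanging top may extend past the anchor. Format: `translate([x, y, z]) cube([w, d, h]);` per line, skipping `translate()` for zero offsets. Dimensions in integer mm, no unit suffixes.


translate([412, 231, 0]) cube([48, 23, 725]);
translate([796, 231, 0]) cube([48, 23, 725]);
translate([460, 231, 0]) cube([336, 23, 48]);
translate([460, 231, 677]) cube([336, 23, 48]);


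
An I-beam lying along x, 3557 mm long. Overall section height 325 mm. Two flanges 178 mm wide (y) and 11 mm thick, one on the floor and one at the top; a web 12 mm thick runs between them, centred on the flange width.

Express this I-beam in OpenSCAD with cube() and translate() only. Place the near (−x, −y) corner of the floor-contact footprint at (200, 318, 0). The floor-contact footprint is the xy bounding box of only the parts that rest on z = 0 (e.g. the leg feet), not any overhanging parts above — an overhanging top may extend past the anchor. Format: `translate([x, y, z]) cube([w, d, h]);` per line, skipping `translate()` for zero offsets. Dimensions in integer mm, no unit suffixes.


translate([200, 318, 0]) cube([3557, 178, 11]);
translate([200, 401, 11]) cube([3557, 12, 303]);
translate([200, 318, 314]) cube([3557, 178, 11]);


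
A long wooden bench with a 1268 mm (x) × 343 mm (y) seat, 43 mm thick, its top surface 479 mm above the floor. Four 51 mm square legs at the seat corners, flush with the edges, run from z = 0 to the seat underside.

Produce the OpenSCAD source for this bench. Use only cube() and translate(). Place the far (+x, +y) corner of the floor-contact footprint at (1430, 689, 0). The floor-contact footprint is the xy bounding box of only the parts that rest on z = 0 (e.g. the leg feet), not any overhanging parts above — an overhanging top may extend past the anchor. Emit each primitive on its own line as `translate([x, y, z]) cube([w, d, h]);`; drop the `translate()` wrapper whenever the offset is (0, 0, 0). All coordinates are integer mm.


// leg_h = 479 − 43 = 436
translate([162, 346, 436]) cube([1268, 343, 43]);
translate([162, 346, 0]) cube([51, 51, 436]);
translate([162, 638, 0]) cube([51, 51, 436]);
translate([1379, 346, 0]) cube([51, 51, 436]);
translate([1379, 638, 0]) cube([51, 51, 436]);


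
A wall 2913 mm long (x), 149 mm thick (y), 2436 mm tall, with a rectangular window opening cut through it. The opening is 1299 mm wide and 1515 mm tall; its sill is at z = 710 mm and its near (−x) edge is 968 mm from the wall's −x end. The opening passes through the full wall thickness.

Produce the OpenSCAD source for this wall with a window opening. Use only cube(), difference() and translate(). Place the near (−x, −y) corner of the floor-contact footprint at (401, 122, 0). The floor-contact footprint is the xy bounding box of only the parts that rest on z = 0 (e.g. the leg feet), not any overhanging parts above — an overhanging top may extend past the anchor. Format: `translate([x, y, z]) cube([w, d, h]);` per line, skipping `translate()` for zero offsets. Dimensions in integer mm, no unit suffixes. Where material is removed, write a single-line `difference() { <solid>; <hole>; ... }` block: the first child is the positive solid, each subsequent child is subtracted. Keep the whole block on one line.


difference() { translate([401, 122, 0]) cube([2913, 149, 2436]); translate([1369, 122, 710]) cube([1299, 149, 1515]); }
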